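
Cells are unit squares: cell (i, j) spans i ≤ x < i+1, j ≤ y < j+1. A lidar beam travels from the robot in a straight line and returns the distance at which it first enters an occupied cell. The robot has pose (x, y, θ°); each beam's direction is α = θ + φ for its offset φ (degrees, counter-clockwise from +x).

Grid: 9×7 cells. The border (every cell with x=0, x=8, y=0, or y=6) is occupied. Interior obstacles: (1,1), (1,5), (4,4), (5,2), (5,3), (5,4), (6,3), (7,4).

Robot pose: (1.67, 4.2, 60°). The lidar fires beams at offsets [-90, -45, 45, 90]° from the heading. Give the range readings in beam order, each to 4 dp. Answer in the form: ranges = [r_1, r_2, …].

ranges = [3.8452, 2.4122, 0.8282, 0.7736]

beam 1: φ=-90°, α=330°
  d=(0.8660,-0.5000)  start (1,4)  tX=0.3811 tY=0.4000  stride 1/|dx|=1.1547 1/|dy|=2.0000
    cross x-line → (2,4), t=0.3811
    cross y-line → (2,3), t=0.4000
    cross x-line → (3,3), t=1.5358
    cross y-line → (3,2), t=2.4000
    cross x-line → (4,2), t=2.6905
    cross x-line → (5,2), t=3.8452 (wall)
  → r_1 = 3.8452
beam 2: φ=-45°, α=15°
  d=(0.9659,0.2588)  start (1,4)  tX=0.3416 tY=3.0910  stride 1/|dx|=1.0353 1/|dy|=3.8637
    cross x-line → (2,4), t=0.3416
    cross x-line → (3,4), t=1.3769
    cross x-line → (4,4), t=2.4122 (wall)
  → r_2 = 2.4122
beam 3: φ=45°, α=105°
  d=(-0.2588,0.9659)  start (1,4)  tX=2.5887 tY=0.8282  stride 1/|dx|=3.8637 1/|dy|=1.0353
    cross y-line → (1,5), t=0.8282 (wall)
  → r_3 = 0.8282
beam 4: φ=90°, α=150°
  d=(-0.8660,0.5000)  start (1,4)  tX=0.7736 tY=1.6000  stride 1/|dx|=1.1547 1/|dy|=2.0000
    cross x-line → (0,4), t=0.7736 (wall)
  → r_4 = 0.7736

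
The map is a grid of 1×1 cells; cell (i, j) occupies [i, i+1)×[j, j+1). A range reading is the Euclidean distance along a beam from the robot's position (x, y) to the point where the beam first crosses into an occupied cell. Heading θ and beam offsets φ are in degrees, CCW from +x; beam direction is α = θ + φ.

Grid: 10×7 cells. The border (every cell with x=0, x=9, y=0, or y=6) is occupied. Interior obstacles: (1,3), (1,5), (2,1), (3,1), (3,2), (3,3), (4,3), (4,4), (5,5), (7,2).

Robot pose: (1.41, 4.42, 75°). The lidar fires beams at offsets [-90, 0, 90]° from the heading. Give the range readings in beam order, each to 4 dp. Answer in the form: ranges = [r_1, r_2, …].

ranges = [1.6461, 0.6005, 0.4245]

beam 1: φ=-90°, α=345°
  direction (0.9659, -0.2588); cell (1,4); t to first gridline: x 0.6108, y 1.6228 (then +1.0353 / +3.8637)
    (2,4) via x @ 0.6108
    (2,3) via y @ 1.6228
    (3,3) via x @ 1.6461  # hit
  → r_1 = 1.6461
beam 2: φ=0°, α=75°
  direction (0.2588, 0.9659); cell (1,4); t to first gridline: x 2.2796, y 0.6005 (then +3.8637 / +1.0353)
    (1,5) via y @ 0.6005  # hit
  → r_2 = 0.6005
beam 3: φ=90°, α=165°
  direction (-0.9659, 0.2588); cell (1,4); t to first gridline: x 0.4245, y 2.2409 (then +1.0353 / +3.8637)
    (0,4) via x @ 0.4245  # hit
  → r_3 = 0.4245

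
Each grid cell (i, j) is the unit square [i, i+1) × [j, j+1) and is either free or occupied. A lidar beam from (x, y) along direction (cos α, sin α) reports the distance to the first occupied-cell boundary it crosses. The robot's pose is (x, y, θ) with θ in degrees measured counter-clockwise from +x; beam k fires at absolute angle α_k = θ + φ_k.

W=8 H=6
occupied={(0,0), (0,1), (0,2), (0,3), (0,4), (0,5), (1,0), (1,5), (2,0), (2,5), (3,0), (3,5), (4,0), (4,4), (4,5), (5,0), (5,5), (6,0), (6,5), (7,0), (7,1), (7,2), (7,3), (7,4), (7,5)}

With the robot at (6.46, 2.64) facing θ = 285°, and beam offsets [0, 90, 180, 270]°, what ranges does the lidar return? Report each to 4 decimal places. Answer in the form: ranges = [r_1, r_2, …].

ranges = [1.6979, 0.5590, 2.4433, 5.6526]

beam 1: φ=0°, α=285°
  cosα=0.2588 sinα=-0.9659 | (6,2) | tMaxX 2.0864 tMaxY 0.6626 | tΔX 3.8637 tΔY 1.0353
    t=0.6626 [y] (6,1)
    t=1.6979 [y] (6,0) — stop
  → r_1 = 1.6979
beam 2: φ=90°, α=15°
  cosα=0.9659 sinα=0.2588 | (6,2) | tMaxX 0.5590 tMaxY 1.3909 | tΔX 1.0353 tΔY 3.8637
    t=0.5590 [x] (7,2) — stop
  → r_2 = 0.5590
beam 3: φ=180°, α=105°
  cosα=-0.2588 sinα=0.9659 | (6,2) | tMaxX 1.7773 tMaxY 0.3727 | tΔX 3.8637 tΔY 1.0353
    t=0.3727 [y] (6,3)
    t=1.4080 [y] (6,4)
    t=1.7773 [x] (5,4)
    t=2.4433 [y] (5,5) — stop
  → r_3 = 2.4433
beam 4: φ=270°, α=195°
  cosα=-0.9659 sinα=-0.2588 | (6,2) | tMaxX 0.4762 tMaxY 2.4728 | tΔX 1.0353 tΔY 3.8637
    t=0.4762 [x] (5,2)
    t=1.5115 [x] (4,2)
    t=2.4728 [y] (4,1)
    t=2.5468 [x] (3,1)
    t=3.5821 [x] (2,1)
    t=4.6173 [x] (1,1)
    t=5.6526 [x] (0,1) — stop
  → r_4 = 5.6526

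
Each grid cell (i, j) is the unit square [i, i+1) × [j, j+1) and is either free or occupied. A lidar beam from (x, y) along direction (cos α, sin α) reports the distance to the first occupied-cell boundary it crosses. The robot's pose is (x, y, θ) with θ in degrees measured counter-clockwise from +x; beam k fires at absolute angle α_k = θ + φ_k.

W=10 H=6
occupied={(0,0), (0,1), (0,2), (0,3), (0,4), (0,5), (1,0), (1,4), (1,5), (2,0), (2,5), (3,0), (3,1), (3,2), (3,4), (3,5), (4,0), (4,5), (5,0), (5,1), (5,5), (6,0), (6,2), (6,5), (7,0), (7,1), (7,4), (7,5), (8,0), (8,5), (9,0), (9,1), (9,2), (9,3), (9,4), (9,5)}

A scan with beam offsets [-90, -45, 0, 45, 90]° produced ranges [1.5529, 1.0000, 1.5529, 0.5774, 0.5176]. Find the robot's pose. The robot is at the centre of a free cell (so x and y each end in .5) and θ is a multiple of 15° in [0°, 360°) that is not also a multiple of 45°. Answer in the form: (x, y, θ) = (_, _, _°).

(x, y, θ) = (8.5, 2.5, 285°)

The pose lattice has 24·16 = 384 candidates. Test each by forward raycasting.
  (4.5, 3.5, 195°): beam 3 = 3.6235 ≠ 1.5529 ✗
  (8.5, 2.5, 30°): beam 1 = 1.0000 ≠ 1.5529 ✗
  (8.5, 3.5, 75°): beam 1 = 0.5176 ≠ 1.5529 ✗
  (2.5, 2.5, 60°): beam 1 = 0.5774 ≠ 1.5529 ✗
  …
  (8.5, 2.5, 285°): r_1=1.5529, r_2=1.0000, r_3=1.5529, r_4=0.5774, r_5=0.5176 — all match ✓
Unique over the lattice → pose = (8.5, 2.5, 285°).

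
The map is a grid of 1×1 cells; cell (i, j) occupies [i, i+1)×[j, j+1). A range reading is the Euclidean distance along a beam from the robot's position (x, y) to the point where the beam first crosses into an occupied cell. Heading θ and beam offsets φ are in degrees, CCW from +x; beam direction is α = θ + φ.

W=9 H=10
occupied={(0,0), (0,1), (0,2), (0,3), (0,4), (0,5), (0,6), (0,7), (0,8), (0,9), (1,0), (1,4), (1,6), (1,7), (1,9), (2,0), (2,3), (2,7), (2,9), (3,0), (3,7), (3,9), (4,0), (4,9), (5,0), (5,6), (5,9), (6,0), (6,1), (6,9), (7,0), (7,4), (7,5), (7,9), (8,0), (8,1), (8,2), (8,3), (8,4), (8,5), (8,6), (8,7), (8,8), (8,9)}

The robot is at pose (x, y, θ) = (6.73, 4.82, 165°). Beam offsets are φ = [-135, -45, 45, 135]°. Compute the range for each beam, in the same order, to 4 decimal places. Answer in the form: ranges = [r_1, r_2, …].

ranges = [0.3118, 1.4600, 6.6164, 0.5400]

beam 1: φ=-135°, α=30°
  direction (0.8660, 0.5000); cell (6,4); t to first gridline: x 0.3118, y 0.3600 (then +1.1547 / +2.0000)
    (7,4) via x @ 0.3118  # hit
  → r_1 = 0.3118
beam 2: φ=-45°, α=120°
  direction (-0.5000, 0.8660); cell (6,4); t to first gridline: x 1.4600, y 0.2078 (then +2.0000 / +1.1547)
    (6,5) via y @ 0.2078
    (6,6) via y @ 1.3625
    (5,6) via x @ 1.4600  # hit
  → r_2 = 1.4600
beam 3: φ=45°, α=210°
  direction (-0.8660, -0.5000); cell (6,4); t to first gridline: x 0.8429, y 1.6400 (then +1.1547 / +2.0000)
    (5,4) via x @ 0.8429
    (5,3) via y @ 1.6400
    (4,3) via x @ 1.9976
    (3,3) via x @ 3.1523
    (3,2) via y @ 3.6400
    (2,2) via x @ 4.3070
    (1,2) via x @ 5.4617
    (1,1) via y @ 5.6400
    (0,1) via x @ 6.6164  # hit
  → r_3 = 6.6164
beam 4: φ=135°, α=300°
  direction (0.5000, -0.8660); cell (6,4); t to first gridline: x 0.5400, y 0.9469 (then +2.0000 / +1.1547)
    (7,4) via x @ 0.5400  # hit
  → r_4 = 0.5400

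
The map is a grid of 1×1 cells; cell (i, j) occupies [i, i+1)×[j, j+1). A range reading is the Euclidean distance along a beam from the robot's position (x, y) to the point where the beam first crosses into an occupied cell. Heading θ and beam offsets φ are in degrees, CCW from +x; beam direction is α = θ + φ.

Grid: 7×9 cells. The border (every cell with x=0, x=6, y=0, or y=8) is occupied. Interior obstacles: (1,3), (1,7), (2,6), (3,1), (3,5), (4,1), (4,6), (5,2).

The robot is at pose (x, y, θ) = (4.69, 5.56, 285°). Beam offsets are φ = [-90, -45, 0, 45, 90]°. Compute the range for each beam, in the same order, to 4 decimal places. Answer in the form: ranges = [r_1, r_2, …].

ranges = [0.7143, 5.2654, 2.6503, 1.5127, 1.3562]

beam 1: φ=-90°, α=195°
  dir = (cos 195°, sin 195°) = (-0.9659, -0.2588); from cell (4,5)
  next x-line at t=0.7143, next y-line at t=2.1637; Δt_x=1.0353, Δt_y=3.8637
    x: enter (3,5) at t=0.7143 ← occupied
  → r_1 = 0.7143
beam 2: φ=-45°, α=240°
  dir = (cos 240°, sin 240°) = (-0.5000, -0.8660); from cell (4,5)
  next x-line at t=1.3800, next y-line at t=0.6466; Δt_x=2.0000, Δt_y=1.1547
    y: enter (4,4) at t=0.6466
    x: enter (3,4) at t=1.3800
    y: enter (3,3) at t=1.8013
    y: enter (3,2) at t=2.9560
    x: enter (2,2) at t=3.3800
    y: enter (2,1) at t=4.1107
    y: enter (2,0) at t=5.2654 ← occupied
  → r_2 = 5.2654
beam 3: φ=0°, α=285°
  dir = (cos 285°, sin 285°) = (0.2588, -0.9659); from cell (4,5)
  next x-line at t=1.1977, next y-line at t=0.5798; Δt_x=3.8637, Δt_y=1.0353
    y: enter (4,4) at t=0.5798
    x: enter (5,4) at t=1.1977
    y: enter (5,3) at t=1.6150
    y: enter (5,2) at t=2.6503 ← occupied
  → r_3 = 2.6503
beam 4: φ=45°, α=330°
  dir = (cos 330°, sin 330°) = (0.8660, -0.5000); from cell (4,5)
  next x-line at t=0.3580, next y-line at t=1.1200; Δt_x=1.1547, Δt_y=2.0000
    x: enter (5,5) at t=0.3580
    y: enter (5,4) at t=1.1200
    x: enter (6,4) at t=1.5127 ← occupied
  → r_4 = 1.5127
beam 5: φ=90°, α=15°
  dir = (cos 15°, sin 15°) = (0.9659, 0.2588); from cell (4,5)
  next x-line at t=0.3209, next y-line at t=1.7000; Δt_x=1.0353, Δt_y=3.8637
    x: enter (5,5) at t=0.3209
    x: enter (6,5) at t=1.3562 ← occupied
  → r_5 = 1.3562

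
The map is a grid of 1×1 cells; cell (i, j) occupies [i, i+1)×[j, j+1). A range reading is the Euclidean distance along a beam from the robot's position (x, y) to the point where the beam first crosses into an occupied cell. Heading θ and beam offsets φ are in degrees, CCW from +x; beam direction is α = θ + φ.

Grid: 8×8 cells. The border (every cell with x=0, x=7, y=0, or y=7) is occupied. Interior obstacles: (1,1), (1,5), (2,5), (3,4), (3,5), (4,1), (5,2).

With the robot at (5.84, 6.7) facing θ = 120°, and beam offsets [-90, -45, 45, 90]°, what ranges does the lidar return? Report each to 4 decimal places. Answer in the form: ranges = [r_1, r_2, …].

beam 1: φ=-90°, α=30°
  direction (0.8660, 0.5000); cell (5,6); t to first gridline: x 0.1848, y 0.6000 (then +1.1547 / +2.0000)
    (6,6) via x @ 0.1848
    (6,7) via y @ 0.6000  # hit
  → r_1 = 0.6000
beam 2: φ=-45°, α=75°
  direction (0.2588, 0.9659); cell (5,6); t to first gridline: x 0.6182, y 0.3106 (then +3.8637 / +1.0353)
    (5,7) via y @ 0.3106  # hit
  → r_2 = 0.3106
beam 3: φ=45°, α=165°
  direction (-0.9659, 0.2588); cell (5,6); t to first gridline: x 0.8696, y 1.1591 (then +1.0353 / +3.8637)
    (4,6) via x @ 0.8696
    (4,7) via y @ 1.1591  # hit
  → r_3 = 1.1591
beam 4: φ=90°, α=210°
  direction (-0.8660, -0.5000); cell (5,6); t to first gridline: x 0.9699, y 1.4000 (then +1.1547 / +2.0000)
    (4,6) via x @ 0.9699
    (4,5) via y @ 1.4000
    (3,5) via x @ 2.1246  # hit
  → r_4 = 2.1246

ranges = [0.6000, 0.3106, 1.1591, 2.1246]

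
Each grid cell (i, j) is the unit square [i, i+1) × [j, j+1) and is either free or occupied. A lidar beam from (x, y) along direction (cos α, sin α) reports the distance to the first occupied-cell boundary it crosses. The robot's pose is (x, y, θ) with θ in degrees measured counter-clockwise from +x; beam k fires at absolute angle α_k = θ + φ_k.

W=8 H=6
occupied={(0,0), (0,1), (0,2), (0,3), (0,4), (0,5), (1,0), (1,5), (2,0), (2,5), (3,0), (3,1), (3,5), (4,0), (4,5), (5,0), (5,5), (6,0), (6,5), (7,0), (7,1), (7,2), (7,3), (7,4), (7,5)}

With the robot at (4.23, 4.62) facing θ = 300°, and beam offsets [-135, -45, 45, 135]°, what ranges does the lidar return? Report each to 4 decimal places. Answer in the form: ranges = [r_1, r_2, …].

ranges = [1.4682, 2.7124, 2.8677, 0.3934]

beam 1: φ=-135°, α=165°
  cosα=-0.9659 sinα=0.2588 | (4,4) | tMaxX 0.2381 tMaxY 1.4682 | tΔX 1.0353 tΔY 3.8637
    t=0.2381 [x] (3,4)
    t=1.2734 [x] (2,4)
    t=1.4682 [y] (2,5) — stop
  → r_1 = 1.4682
beam 2: φ=-45°, α=255°
  cosα=-0.2588 sinα=-0.9659 | (4,4) | tMaxX 0.8887 tMaxY 0.6419 | tΔX 3.8637 tΔY 1.0353
    t=0.6419 [y] (4,3)
    t=0.8887 [x] (3,3)
    t=1.6771 [y] (3,2)
    t=2.7124 [y] (3,1) — stop
  → r_2 = 2.7124
beam 3: φ=45°, α=345°
  cosα=0.9659 sinα=-0.2588 | (4,4) | tMaxX 0.7972 tMaxY 2.3955 | tΔX 1.0353 tΔY 3.8637
    t=0.7972 [x] (5,4)
    t=1.8324 [x] (6,4)
    t=2.3955 [y] (6,3)
    t=2.8677 [x] (7,3) — stop
  → r_3 = 2.8677
beam 4: φ=135°, α=75°
  cosα=0.2588 sinα=0.9659 | (4,4) | tMaxX 2.9751 tMaxY 0.3934 | tΔX 3.8637 tΔY 1.0353
    t=0.3934 [y] (4,5) — stop
  → r_4 = 0.3934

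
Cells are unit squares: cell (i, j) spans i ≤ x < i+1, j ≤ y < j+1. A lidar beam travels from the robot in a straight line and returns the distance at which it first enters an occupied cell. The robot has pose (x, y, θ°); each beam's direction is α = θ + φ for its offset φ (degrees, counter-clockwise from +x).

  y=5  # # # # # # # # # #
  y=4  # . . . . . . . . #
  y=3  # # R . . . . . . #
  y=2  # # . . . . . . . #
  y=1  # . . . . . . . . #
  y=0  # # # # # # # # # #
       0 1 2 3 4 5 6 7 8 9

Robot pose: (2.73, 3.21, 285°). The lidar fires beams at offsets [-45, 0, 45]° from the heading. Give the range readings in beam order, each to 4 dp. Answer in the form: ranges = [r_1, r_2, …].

beam 1: φ=-45°, α=240°
  cosα=-0.5000 sinα=-0.8660 | (2,3) | tMaxX 1.4600 tMaxY 0.2425 | tΔX 2.0000 tΔY 1.1547
    t=0.2425 [y] (2,2)
    t=1.3972 [y] (2,1)
    t=1.4600 [x] (1,1)
    t=2.5519 [y] (1,0) — stop
  → r_1 = 2.5519
beam 2: φ=0°, α=285°
  cosα=0.2588 sinα=-0.9659 | (2,3) | tMaxX 1.0432 tMaxY 0.2174 | tΔX 3.8637 tΔY 1.0353
    t=0.2174 [y] (2,2)
    t=1.0432 [x] (3,2)
    t=1.2527 [y] (3,1)
    t=2.2880 [y] (3,0) — stop
  → r_2 = 2.2880
beam 3: φ=45°, α=330°
  cosα=0.8660 sinα=-0.5000 | (2,3) | tMaxX 0.3118 tMaxY 0.4200 | tΔX 1.1547 tΔY 2.0000
    t=0.3118 [x] (3,3)
    t=0.4200 [y] (3,2)
    t=1.4665 [x] (4,2)
    t=2.4200 [y] (4,1)
    t=2.6212 [x] (5,1)
    t=3.7759 [x] (6,1)
    t=4.4200 [y] (6,0) — stop
  → r_3 = 4.4200

ranges = [2.5519, 2.2880, 4.4200]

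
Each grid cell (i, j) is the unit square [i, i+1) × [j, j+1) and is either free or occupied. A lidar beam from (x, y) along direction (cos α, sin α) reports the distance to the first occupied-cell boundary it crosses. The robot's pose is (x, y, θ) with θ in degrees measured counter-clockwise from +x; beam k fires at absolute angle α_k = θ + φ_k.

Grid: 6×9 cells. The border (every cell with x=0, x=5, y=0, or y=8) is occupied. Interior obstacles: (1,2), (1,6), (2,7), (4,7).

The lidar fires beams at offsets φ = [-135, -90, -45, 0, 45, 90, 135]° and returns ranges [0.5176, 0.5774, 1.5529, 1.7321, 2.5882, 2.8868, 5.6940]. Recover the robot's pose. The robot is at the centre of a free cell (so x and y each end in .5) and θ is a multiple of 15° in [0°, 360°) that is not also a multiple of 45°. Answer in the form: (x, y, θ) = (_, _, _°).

(x, y, θ) = (2.5, 2.5, 300°)

Candidates: 24 free-cell centres × 16 headings = 384 poses. Raycast each; keep the one whose scan matches to 4 dp.
  (4.5, 4.5, 105°): beam 1 = 0.5774 ≠ 0.5176 ✗
  (3.5, 3.5, 255°): beam 1 = 3.0000 ≠ 0.5176 ✗
  (4.5, 6.5, 120°): beam 3 = 0.5176 ≠ 1.5529 ✗
  (3.5, 3.5, 75°): beam 1 = 2.8868 ≠ 0.5176 ✗
  …
  (2.5, 2.5, 300°): r_1=0.5176, r_2=0.5774, r_3=1.5529, r_4=1.7321, r_5=2.5882, r_6=2.8868, r_7=5.6940 — all match ✓
No second candidate reproduces the full scan.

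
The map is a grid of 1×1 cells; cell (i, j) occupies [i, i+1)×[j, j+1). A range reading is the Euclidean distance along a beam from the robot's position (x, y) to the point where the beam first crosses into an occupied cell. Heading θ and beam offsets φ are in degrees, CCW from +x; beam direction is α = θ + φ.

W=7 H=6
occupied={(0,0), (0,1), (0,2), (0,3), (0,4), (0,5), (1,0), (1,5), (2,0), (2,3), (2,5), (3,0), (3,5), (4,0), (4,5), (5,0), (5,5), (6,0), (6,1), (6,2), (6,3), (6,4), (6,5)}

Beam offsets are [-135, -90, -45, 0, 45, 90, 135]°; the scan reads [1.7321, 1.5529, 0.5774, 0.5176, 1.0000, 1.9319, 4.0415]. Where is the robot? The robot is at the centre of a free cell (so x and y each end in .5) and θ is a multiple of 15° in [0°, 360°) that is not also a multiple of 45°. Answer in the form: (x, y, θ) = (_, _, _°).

(x, y, θ) = (4.5, 4.5, 105°)

Enumerate (i+0.5, j+0.5, θ) over the 19 free cells and 16 admissible headings. For each, cast all 7 beams and compare to the given ranges.
  (5.5, 4.5, 30°): beam 1 = 3.6235 ≠ 1.7321 ✗
  (1.5, 2.5, 150°): beam 1 = 4.6587 ≠ 1.7321 ✗
  (1.5, 4.5, 120°): beam 1 = 4.6587 ≠ 1.7321 ✗
  (2.5, 1.5, 75°): beam 1 = 0.5774 ≠ 1.7321 ✗
  …
  (4.5, 4.5, 105°): r_1=1.7321, r_2=1.5529, r_3=0.5774, r_4=0.5176, r_5=1.0000, r_6=1.9319, r_7=4.0415 — all match ✓
Unique over the lattice → pose = (4.5, 4.5, 105°).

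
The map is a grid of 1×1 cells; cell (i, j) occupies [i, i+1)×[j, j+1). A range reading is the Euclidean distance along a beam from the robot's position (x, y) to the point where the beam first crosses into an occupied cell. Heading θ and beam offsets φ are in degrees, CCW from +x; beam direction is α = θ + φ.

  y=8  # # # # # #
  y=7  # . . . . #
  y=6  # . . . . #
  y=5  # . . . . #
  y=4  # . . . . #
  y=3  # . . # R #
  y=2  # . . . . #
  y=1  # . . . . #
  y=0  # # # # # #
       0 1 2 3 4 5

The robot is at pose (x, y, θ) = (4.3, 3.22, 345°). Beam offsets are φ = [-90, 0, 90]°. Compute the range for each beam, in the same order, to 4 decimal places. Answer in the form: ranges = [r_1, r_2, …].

beam 1: φ=-90°, α=255°
  d=(-0.2588,-0.9659)  start (4,3)  tX=1.1591 tY=0.2278  stride 1/|dx|=3.8637 1/|dy|=1.0353
    cross y-line → (4,2), t=0.2278
    cross x-line → (3,2), t=1.1591
    cross y-line → (3,1), t=1.2630
    cross y-line → (3,0), t=2.2983 (wall)
  → r_1 = 2.2983
beam 2: φ=0°, α=345°
  d=(0.9659,-0.2588)  start (4,3)  tX=0.7247 tY=0.8500  stride 1/|dx|=1.0353 1/|dy|=3.8637
    cross x-line → (5,3), t=0.7247 (wall)
  → r_2 = 0.7247
beam 3: φ=90°, α=75°
  d=(0.2588,0.9659)  start (4,3)  tX=2.7046 tY=0.8075  stride 1/|dx|=3.8637 1/|dy|=1.0353
    cross y-line → (4,4), t=0.8075
    cross y-line → (4,5), t=1.8428
    cross x-line → (5,5), t=2.7046 (wall)
  → r_3 = 2.7046

ranges = [2.2983, 0.7247, 2.7046]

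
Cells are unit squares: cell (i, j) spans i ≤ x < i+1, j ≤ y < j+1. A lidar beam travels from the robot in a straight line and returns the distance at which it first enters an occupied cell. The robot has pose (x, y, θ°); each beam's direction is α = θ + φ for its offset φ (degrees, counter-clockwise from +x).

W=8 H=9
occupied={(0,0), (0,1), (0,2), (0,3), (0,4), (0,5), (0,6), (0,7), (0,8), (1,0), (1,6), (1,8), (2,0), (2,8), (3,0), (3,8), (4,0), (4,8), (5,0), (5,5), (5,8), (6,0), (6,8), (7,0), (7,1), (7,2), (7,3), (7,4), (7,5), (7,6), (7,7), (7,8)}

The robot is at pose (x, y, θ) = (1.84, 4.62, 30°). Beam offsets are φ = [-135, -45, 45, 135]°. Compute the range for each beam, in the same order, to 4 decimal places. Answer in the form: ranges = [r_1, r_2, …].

beam 1: φ=-135°, α=255°
  dir = (cos 255°, sin 255°) = (-0.2588, -0.9659); from cell (1,4)
  next x-line at t=3.2455, next y-line at t=0.6419; Δt_x=3.8637, Δt_y=1.0353
    y: enter (1,3) at t=0.6419
    y: enter (1,2) at t=1.6771
    y: enter (1,1) at t=2.7124
    x: enter (0,1) at t=3.2455 ← occupied
  → r_1 = 3.2455
beam 2: φ=-45°, α=345°
  dir = (cos 345°, sin 345°) = (0.9659, -0.2588); from cell (1,4)
  next x-line at t=0.1656, next y-line at t=2.3955; Δt_x=1.0353, Δt_y=3.8637
    x: enter (2,4) at t=0.1656
    x: enter (3,4) at t=1.2009
    x: enter (4,4) at t=2.2362
    y: enter (4,3) at t=2.3955
    x: enter (5,3) at t=3.2715
    x: enter (6,3) at t=4.3067
    x: enter (7,3) at t=5.3420 ← occupied
  → r_2 = 5.3420
beam 3: φ=45°, α=75°
  dir = (cos 75°, sin 75°) = (0.2588, 0.9659); from cell (1,4)
  next x-line at t=0.6182, next y-line at t=0.3934; Δt_x=3.8637, Δt_y=1.0353
    y: enter (1,5) at t=0.3934
    x: enter (2,5) at t=0.6182
    y: enter (2,6) at t=1.4287
    y: enter (2,7) at t=2.4640
    y: enter (2,8) at t=3.4992 ← occupied
  → r_3 = 3.4992
beam 4: φ=135°, α=165°
  dir = (cos 165°, sin 165°) = (-0.9659, 0.2588); from cell (1,4)
  next x-line at t=0.8696, next y-line at t=1.4682; Δt_x=1.0353, Δt_y=3.8637
    x: enter (0,4) at t=0.8696 ← occupied
  → r_4 = 0.8696

ranges = [3.2455, 5.3420, 3.4992, 0.8696]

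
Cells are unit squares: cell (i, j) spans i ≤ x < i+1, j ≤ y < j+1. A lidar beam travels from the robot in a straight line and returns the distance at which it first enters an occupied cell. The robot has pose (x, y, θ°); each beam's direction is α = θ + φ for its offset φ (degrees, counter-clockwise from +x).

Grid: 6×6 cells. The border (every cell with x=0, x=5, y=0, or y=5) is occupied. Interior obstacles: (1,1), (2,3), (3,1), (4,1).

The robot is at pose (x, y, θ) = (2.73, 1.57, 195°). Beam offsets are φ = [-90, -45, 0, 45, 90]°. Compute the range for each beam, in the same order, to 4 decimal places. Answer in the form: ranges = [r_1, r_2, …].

ranges = [1.4804, 0.8429, 0.7558, 0.6582, 0.5901]

beam 1: φ=-90°, α=105°
  dir = (cos 105°, sin 105°) = (-0.2588, 0.9659); from cell (2,1)
  next x-line at t=2.8205, next y-line at t=0.4452; Δt_x=3.8637, Δt_y=1.0353
    y: enter (2,2) at t=0.4452
    y: enter (2,3) at t=1.4804 ← occupied
  → r_1 = 1.4804
beam 2: φ=-45°, α=150°
  dir = (cos 150°, sin 150°) = (-0.8660, 0.5000); from cell (2,1)
  next x-line at t=0.8429, next y-line at t=0.8600; Δt_x=1.1547, Δt_y=2.0000
    x: enter (1,1) at t=0.8429 ← occupied
  → r_2 = 0.8429
beam 3: φ=0°, α=195°
  dir = (cos 195°, sin 195°) = (-0.9659, -0.2588); from cell (2,1)
  next x-line at t=0.7558, next y-line at t=2.2023; Δt_x=1.0353, Δt_y=3.8637
    x: enter (1,1) at t=0.7558 ← occupied
  → r_3 = 0.7558
beam 4: φ=45°, α=240°
  dir = (cos 240°, sin 240°) = (-0.5000, -0.8660); from cell (2,1)
  next x-line at t=1.4600, next y-line at t=0.6582; Δt_x=2.0000, Δt_y=1.1547
    y: enter (2,0) at t=0.6582 ← occupied
  → r_4 = 0.6582
beam 5: φ=90°, α=285°
  dir = (cos 285°, sin 285°) = (0.2588, -0.9659); from cell (2,1)
  next x-line at t=1.0432, next y-line at t=0.5901; Δt_x=3.8637, Δt_y=1.0353
    y: enter (2,0) at t=0.5901 ← occupied
  → r_5 = 0.5901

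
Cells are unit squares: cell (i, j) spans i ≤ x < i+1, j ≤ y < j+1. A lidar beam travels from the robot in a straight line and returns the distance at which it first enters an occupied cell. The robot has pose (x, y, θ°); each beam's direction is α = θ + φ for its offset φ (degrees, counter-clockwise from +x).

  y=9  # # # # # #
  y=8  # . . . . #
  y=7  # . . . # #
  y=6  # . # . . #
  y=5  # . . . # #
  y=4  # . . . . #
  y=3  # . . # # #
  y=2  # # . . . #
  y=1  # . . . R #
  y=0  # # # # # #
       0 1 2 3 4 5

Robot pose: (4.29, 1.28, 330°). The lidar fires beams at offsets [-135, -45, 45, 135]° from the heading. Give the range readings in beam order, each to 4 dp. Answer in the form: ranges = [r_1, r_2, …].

ranges = [1.0818, 0.2899, 0.7350, 1.7807]

beam 1: φ=-135°, α=195°
  direction (-0.9659, -0.2588); cell (4,1); t to first gridline: x 0.3002, y 1.0818 (then +1.0353 / +3.8637)
    (3,1) via x @ 0.3002
    (3,0) via y @ 1.0818  # hit
  → r_1 = 1.0818
beam 2: φ=-45°, α=285°
  direction (0.2588, -0.9659); cell (4,1); t to first gridline: x 2.7432, y 0.2899 (then +3.8637 / +1.0353)
    (4,0) via y @ 0.2899  # hit
  → r_2 = 0.2899
beam 3: φ=45°, α=15°
  direction (0.9659, 0.2588); cell (4,1); t to first gridline: x 0.7350, y 2.7819 (then +1.0353 / +3.8637)
    (5,1) via x @ 0.7350  # hit
  → r_3 = 0.7350
beam 4: φ=135°, α=105°
  direction (-0.2588, 0.9659); cell (4,1); t to first gridline: x 1.1205, y 0.7454 (then +3.8637 / +1.0353)
    (4,2) via y @ 0.7454
    (3,2) via x @ 1.1205
    (3,3) via y @ 1.7807  # hit
  → r_4 = 1.7807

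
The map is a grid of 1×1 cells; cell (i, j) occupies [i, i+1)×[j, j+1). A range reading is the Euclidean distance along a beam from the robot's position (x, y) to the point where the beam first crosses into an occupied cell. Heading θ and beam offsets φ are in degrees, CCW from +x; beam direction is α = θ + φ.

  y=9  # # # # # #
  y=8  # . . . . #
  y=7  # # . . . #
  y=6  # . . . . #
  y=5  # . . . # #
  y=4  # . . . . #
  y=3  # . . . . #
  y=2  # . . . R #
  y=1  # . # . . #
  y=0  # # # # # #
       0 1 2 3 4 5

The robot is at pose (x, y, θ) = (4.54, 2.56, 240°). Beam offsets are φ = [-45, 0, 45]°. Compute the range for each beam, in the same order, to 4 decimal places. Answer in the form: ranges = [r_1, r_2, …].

ranges = [2.1637, 1.8013, 1.6150]

beam 1: φ=-45°, α=195°
  d=(-0.9659,-0.2588)  start (4,2)  tX=0.5590 tY=2.1637  stride 1/|dx|=1.0353 1/|dy|=3.8637
    cross x-line → (3,2), t=0.5590
    cross x-line → (2,2), t=1.5943
    cross y-line → (2,1), t=2.1637 (wall)
  → r_1 = 2.1637
beam 2: φ=0°, α=240°
  d=(-0.5000,-0.8660)  start (4,2)  tX=1.0800 tY=0.6466  stride 1/|dx|=2.0000 1/|dy|=1.1547
    cross y-line → (4,1), t=0.6466
    cross x-line → (3,1), t=1.0800
    cross y-line → (3,0), t=1.8013 (wall)
  → r_2 = 1.8013
beam 3: φ=45°, α=285°
  d=(0.2588,-0.9659)  start (4,2)  tX=1.7773 tY=0.5798  stride 1/|dx|=3.8637 1/|dy|=1.0353
    cross y-line → (4,1), t=0.5798
    cross y-line → (4,0), t=1.6150 (wall)
  → r_3 = 1.6150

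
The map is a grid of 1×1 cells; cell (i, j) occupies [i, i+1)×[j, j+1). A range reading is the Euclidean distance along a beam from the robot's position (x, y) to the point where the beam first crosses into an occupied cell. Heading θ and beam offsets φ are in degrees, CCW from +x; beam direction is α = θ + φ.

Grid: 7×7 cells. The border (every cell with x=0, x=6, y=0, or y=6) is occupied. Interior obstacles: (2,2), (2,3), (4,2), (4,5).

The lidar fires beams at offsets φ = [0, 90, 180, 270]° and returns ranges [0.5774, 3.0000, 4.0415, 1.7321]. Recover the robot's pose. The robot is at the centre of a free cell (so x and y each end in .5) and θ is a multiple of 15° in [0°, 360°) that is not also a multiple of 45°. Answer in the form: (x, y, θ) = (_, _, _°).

Enumerate (i+0.5, j+0.5, θ) over the 21 free cells and 16 admissible headings. For each, cast all 4 beams and compare to the given ranges.
  (1.5, 3.5, 105°): beam 1 = 1.9319 ≠ 0.5774 ✗
  (1.5, 3.5, 240°): beam 1 = 1.0000 ≠ 0.5774 ✗
  (4.5, 1.5, 60°): beam 2 = 1.7321 ≠ 3.0000 ✗
  (5.5, 5.5, 150°): beam 2 = 2.8868 ≠ 3.0000 ✗
  …
  (4.5, 4.5, 60°): r_1=0.5774, r_2=3.0000, r_3=4.0415, r_4=1.7321 — all match ✓
Unique over the lattice → pose = (4.5, 4.5, 60°).

(x, y, θ) = (4.5, 4.5, 60°)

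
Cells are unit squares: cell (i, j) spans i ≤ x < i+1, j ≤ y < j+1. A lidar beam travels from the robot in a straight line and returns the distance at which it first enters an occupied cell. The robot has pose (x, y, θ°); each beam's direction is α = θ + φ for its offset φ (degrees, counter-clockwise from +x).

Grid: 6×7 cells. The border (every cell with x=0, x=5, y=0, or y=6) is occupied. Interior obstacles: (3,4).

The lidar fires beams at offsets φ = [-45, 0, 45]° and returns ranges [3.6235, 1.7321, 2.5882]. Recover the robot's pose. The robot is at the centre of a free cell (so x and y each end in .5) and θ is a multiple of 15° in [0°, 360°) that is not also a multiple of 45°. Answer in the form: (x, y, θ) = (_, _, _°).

(x, y, θ) = (1.5, 3.5, 30°)

Enumerate (i+0.5, j+0.5, θ) over the 19 free cells and 16 admissible headings. For each, cast all 3 beams and compare to the given ranges.
  (2.5, 5.5, 210°): beam 1 = 1.5529 ≠ 3.6235 ✗
  (2.5, 1.5, 240°): beam 1 = 1.5529 ≠ 3.6235 ✗
  (3.5, 5.5, 345°): beam 1 = 0.5774 ≠ 3.6235 ✗
  (1.5, 1.5, 165°): beam 1 = 1.0000 ≠ 3.6235 ✗
  …
  (1.5, 3.5, 30°): r_1=3.6235, r_2=1.7321, r_3=2.5882 — all match ✓
No second candidate reproduces the full scan.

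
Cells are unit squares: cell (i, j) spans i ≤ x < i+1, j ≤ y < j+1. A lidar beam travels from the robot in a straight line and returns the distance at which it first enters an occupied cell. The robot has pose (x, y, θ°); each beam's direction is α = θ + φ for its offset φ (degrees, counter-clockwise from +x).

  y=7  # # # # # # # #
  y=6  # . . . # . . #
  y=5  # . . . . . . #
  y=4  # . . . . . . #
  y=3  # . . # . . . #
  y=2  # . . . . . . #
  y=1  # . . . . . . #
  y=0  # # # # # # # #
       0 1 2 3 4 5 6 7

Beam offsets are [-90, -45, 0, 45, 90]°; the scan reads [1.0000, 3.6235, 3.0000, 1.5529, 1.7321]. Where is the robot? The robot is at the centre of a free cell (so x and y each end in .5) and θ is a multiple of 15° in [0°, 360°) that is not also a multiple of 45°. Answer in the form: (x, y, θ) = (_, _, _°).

(x, y, θ) = (4.5, 2.5, 210°)

The pose lattice has 34·16 = 544 candidates. Test each by forward raycasting.
  (6.5, 2.5, 120°): beam 1 = 0.5774 ≠ 1.0000 ✗
  (5.5, 2.5, 30°): beam 1 = 1.7321 ≠ 1.0000 ✗
  (1.5, 6.5, 165°): beam 1 = 0.5176 ≠ 1.0000 ✗
  (3.5, 1.5, 210°): beam 1 = 5.0000 ≠ 1.0000 ✗
  (5.5, 6.5, 150°): beam 1 = 0.5774 ≠ 1.0000 ✗
  …
  (4.5, 2.5, 210°): r_1=1.0000, r_2=3.6235, r_3=3.0000, r_4=1.5529, r_5=1.7321 — all match ✓
Unique over the lattice → pose = (4.5, 2.5, 210°).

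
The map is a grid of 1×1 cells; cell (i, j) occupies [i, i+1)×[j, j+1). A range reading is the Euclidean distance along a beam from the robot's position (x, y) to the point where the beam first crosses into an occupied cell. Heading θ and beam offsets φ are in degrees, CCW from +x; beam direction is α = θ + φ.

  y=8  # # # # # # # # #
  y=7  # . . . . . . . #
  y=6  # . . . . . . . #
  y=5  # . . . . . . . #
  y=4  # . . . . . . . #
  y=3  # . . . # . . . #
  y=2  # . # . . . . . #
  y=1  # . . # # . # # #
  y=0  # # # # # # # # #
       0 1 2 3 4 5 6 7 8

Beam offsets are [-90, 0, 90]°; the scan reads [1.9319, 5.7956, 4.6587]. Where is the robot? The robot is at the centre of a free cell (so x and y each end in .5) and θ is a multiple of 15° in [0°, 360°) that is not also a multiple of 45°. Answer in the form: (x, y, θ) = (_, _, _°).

Enumerate (i+0.5, j+0.5, θ) over the 43 free cells and 16 admissible headings. For each, cast all 3 beams and compare to the given ranges.
  (5.5, 7.5, 120°): beam 1 = 1.0000 ≠ 1.9319 ✗
  (4.5, 7.5, 60°): beam 1 = 4.0415 ≠ 1.9319 ✗
  (5.5, 5.5, 120°): beam 1 = 2.8868 ≠ 1.9319 ✗
  …
  (1.5, 3.5, 345°): r_1=1.9319, r_2=5.7956, r_3=4.6587 — all match ✓
Only this pose fits every beam.

(x, y, θ) = (1.5, 3.5, 345°)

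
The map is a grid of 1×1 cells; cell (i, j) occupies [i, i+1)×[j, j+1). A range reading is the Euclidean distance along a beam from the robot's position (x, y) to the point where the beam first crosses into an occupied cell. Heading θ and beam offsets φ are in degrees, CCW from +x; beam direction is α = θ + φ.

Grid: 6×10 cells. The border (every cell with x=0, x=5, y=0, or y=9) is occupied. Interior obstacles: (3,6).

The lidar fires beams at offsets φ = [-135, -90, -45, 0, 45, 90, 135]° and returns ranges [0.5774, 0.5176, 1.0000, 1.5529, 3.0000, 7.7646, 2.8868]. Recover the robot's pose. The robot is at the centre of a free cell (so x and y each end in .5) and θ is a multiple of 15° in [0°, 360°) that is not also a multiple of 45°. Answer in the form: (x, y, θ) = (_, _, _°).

The pose lattice has 31·16 = 496 candidates. Test each by forward raycasting.
  (2.5, 1.5, 210°): beam 1 = 4.6587 ≠ 0.5774 ✗
  (2.5, 3.5, 15°): beam 1 = 2.8868 ≠ 0.5774 ✗
  (3.5, 8.5, 345°): beam 1 = 2.8868 ≠ 0.5774 ✗
  (2.5, 8.5, 60°): beam 1 = 1.9319 ≠ 0.5774 ✗
  …
  (3.5, 1.5, 15°): r_1=0.5774, r_2=0.5176, r_3=1.0000, r_4=1.5529, r_5=3.0000, r_6=7.7646, r_7=2.8868 — all match ✓
Only this pose fits every beam.

(x, y, θ) = (3.5, 1.5, 15°)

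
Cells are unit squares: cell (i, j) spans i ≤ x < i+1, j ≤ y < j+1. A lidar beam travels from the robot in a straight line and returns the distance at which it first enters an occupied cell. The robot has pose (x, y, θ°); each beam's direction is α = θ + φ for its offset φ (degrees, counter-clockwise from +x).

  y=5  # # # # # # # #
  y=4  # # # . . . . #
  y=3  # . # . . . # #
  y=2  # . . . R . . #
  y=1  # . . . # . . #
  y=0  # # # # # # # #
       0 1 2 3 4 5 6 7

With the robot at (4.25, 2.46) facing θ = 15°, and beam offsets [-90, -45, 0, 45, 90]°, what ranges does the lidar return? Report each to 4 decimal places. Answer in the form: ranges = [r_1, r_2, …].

ranges = [0.4762, 2.9200, 2.0864, 2.9329, 2.6296]

beam 1: φ=-90°, α=285°
  cosα=0.2588 sinα=-0.9659 | (4,2) | tMaxX 2.8978 tMaxY 0.4762 | tΔX 3.8637 tΔY 1.0353
    t=0.4762 [y] (4,1) — stop
  → r_1 = 0.4762
beam 2: φ=-45°, α=330°
  cosα=0.8660 sinα=-0.5000 | (4,2) | tMaxX 0.8660 tMaxY 0.9200 | tΔX 1.1547 tΔY 2.0000
    t=0.8660 [x] (5,2)
    t=0.9200 [y] (5,1)
    t=2.0207 [x] (6,1)
    t=2.9200 [y] (6,0) — stop
  → r_2 = 2.9200
beam 3: φ=0°, α=15°
  cosα=0.9659 sinα=0.2588 | (4,2) | tMaxX 0.7765 tMaxY 2.0864 | tΔX 1.0353 tΔY 3.8637
    t=0.7765 [x] (5,2)
    t=1.8117 [x] (6,2)
    t=2.0864 [y] (6,3) — stop
  → r_3 = 2.0864
beam 4: φ=45°, α=60°
  cosα=0.5000 sinα=0.8660 | (4,2) | tMaxX 1.5000 tMaxY 0.6235 | tΔX 2.0000 tΔY 1.1547
    t=0.6235 [y] (4,3)
    t=1.5000 [x] (5,3)
    t=1.7782 [y] (5,4)
    t=2.9329 [y] (5,5) — stop
  → r_4 = 2.9329
beam 5: φ=90°, α=105°
  cosα=-0.2588 sinα=0.9659 | (4,2) | tMaxX 0.9659 tMaxY 0.5590 | tΔX 3.8637 tΔY 1.0353
    t=0.5590 [y] (4,3)
    t=0.9659 [x] (3,3)
    t=1.5943 [y] (3,4)
    t=2.6296 [y] (3,5) — stop
  → r_5 = 2.6296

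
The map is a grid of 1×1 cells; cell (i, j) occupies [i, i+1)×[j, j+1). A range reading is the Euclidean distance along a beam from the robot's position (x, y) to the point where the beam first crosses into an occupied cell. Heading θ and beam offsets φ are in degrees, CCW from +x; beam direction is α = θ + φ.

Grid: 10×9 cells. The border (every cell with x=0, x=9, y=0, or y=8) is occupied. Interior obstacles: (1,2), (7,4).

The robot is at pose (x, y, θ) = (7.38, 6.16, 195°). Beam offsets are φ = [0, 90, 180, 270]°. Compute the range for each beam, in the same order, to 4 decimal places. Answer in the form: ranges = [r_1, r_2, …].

ranges = [6.6051, 1.2009, 1.6771, 1.9049]

beam 1: φ=0°, α=195°
  direction (-0.9659, -0.2588); cell (7,6); t to first gridline: x 0.3934, y 0.6182 (then +1.0353 / +3.8637)
    (6,6) via x @ 0.3934
    (6,5) via y @ 0.6182
    (5,5) via x @ 1.4287
    (4,5) via x @ 2.4640
    (3,5) via x @ 3.4992
    (3,4) via y @ 4.4819
    (2,4) via x @ 4.5345
    (1,4) via x @ 5.5698
    (0,4) via x @ 6.6051  # hit
  → r_1 = 6.6051
beam 2: φ=90°, α=285°
  direction (0.2588, -0.9659); cell (7,6); t to first gridline: x 2.3955, y 0.1656 (then +3.8637 / +1.0353)
    (7,5) via y @ 0.1656
    (7,4) via y @ 1.2009  # hit
  → r_2 = 1.2009
beam 3: φ=180°, α=15°
  direction (0.9659, 0.2588); cell (7,6); t to first gridline: x 0.6419, y 3.2455 (then +1.0353 / +3.8637)
    (8,6) via x @ 0.6419
    (9,6) via x @ 1.6771  # hit
  → r_3 = 1.6771
beam 4: φ=270°, α=105°
  direction (-0.2588, 0.9659); cell (7,6); t to first gridline: x 1.4682, y 0.8696 (then +3.8637 / +1.0353)
    (7,7) via y @ 0.8696
    (6,7) via x @ 1.4682
    (6,8) via y @ 1.9049  # hit
  → r_4 = 1.9049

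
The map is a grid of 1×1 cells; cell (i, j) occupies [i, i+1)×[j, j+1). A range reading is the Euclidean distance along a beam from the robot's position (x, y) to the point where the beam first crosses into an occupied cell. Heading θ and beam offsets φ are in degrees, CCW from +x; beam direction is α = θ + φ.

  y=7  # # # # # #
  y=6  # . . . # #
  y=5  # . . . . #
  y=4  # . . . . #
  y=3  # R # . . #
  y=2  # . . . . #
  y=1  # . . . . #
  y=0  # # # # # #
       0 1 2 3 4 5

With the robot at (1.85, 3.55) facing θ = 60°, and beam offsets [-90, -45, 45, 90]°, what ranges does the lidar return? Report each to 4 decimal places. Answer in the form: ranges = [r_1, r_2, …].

ranges = [0.1732, 0.1553, 3.2841, 0.9815]

beam 1: φ=-90°, α=330°
  cosα=0.8660 sinα=-0.5000 | (1,3) | tMaxX 0.1732 tMaxY 1.1000 | tΔX 1.1547 tΔY 2.0000
    t=0.1732 [x] (2,3) — stop
  → r_1 = 0.1732
beam 2: φ=-45°, α=15°
  cosα=0.9659 sinα=0.2588 | (1,3) | tMaxX 0.1553 tMaxY 1.7387 | tΔX 1.0353 tΔY 3.8637
    t=0.1553 [x] (2,3) — stop
  → r_2 = 0.1553
beam 3: φ=45°, α=105°
  cosα=-0.2588 sinα=0.9659 | (1,3) | tMaxX 3.2841 tMaxY 0.4659 | tΔX 3.8637 tΔY 1.0353
    t=0.4659 [y] (1,4)
    t=1.5012 [y] (1,5)
    t=2.5364 [y] (1,6)
    t=3.2841 [x] (0,6) — stop
  → r_3 = 3.2841
beam 4: φ=90°, α=150°
  cosα=-0.8660 sinα=0.5000 | (1,3) | tMaxX 0.9815 tMaxY 0.9000 | tΔX 1.1547 tΔY 2.0000
    t=0.9000 [y] (1,4)
    t=0.9815 [x] (0,4) — stop
  → r_4 = 0.9815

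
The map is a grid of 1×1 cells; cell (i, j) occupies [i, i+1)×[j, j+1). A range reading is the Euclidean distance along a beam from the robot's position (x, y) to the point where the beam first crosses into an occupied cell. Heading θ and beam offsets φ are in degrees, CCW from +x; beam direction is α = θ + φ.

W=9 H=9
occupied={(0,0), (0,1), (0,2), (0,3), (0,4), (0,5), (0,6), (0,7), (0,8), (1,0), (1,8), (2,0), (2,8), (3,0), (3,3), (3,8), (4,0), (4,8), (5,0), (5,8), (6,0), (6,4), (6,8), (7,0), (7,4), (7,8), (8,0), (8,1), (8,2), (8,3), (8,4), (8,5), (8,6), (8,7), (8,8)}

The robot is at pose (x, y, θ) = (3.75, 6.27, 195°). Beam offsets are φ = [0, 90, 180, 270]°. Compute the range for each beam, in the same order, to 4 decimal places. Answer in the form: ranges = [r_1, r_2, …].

ranges = [2.8470, 5.4559, 4.3999, 1.7910]

beam 1: φ=0°, α=195°
  cosα=-0.9659 sinα=-0.2588 | (3,6) | tMaxX 0.7765 tMaxY 1.0432 | tΔX 1.0353 tΔY 3.8637
    t=0.7765 [x] (2,6)
    t=1.0432 [y] (2,5)
    t=1.8117 [x] (1,5)
    t=2.8470 [x] (0,5) — stop
  → r_1 = 2.8470
beam 2: φ=90°, α=285°
  cosα=0.2588 sinα=-0.9659 | (3,6) | tMaxX 0.9659 tMaxY 0.2795 | tΔX 3.8637 tΔY 1.0353
    t=0.2795 [y] (3,5)
    t=0.9659 [x] (4,5)
    t=1.3148 [y] (4,4)
    t=2.3501 [y] (4,3)
    t=3.3854 [y] (4,2)
    t=4.4206 [y] (4,1)
    t=4.8296 [x] (5,1)
    t=5.4559 [y] (5,0) — stop
  → r_2 = 5.4559
beam 3: φ=180°, α=15°
  cosα=0.9659 sinα=0.2588 | (3,6) | tMaxX 0.2588 tMaxY 2.8205 | tΔX 1.0353 tΔY 3.8637
    t=0.2588 [x] (4,6)
    t=1.2941 [x] (5,6)
    t=2.3294 [x] (6,6)
    t=2.8205 [y] (6,7)
    t=3.3646 [x] (7,7)
    t=4.3999 [x] (8,7) — stop
  → r_3 = 4.3999
beam 4: φ=270°, α=105°
  cosα=-0.2588 sinα=0.9659 | (3,6) | tMaxX 2.8978 tMaxY 0.7558 | tΔX 3.8637 tΔY 1.0353
    t=0.7558 [y] (3,7)
    t=1.7910 [y] (3,8) — stop
  → r_4 = 1.7910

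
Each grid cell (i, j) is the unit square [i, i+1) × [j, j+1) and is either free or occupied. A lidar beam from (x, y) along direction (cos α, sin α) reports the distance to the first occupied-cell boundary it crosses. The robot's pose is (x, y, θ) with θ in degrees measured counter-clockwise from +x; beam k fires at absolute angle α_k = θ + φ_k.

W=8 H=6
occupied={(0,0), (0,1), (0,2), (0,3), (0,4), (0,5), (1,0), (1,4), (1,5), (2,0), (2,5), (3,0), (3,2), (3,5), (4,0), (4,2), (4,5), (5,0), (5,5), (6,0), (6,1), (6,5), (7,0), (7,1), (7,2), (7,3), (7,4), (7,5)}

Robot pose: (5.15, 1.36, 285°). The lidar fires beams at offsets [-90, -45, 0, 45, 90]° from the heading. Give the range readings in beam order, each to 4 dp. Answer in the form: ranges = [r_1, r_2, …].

ranges = [1.3909, 0.4157, 0.3727, 0.7200, 0.8800]

beam 1: φ=-90°, α=195°
  dir = (cos 195°, sin 195°) = (-0.9659, -0.2588); from cell (5,1)
  next x-line at t=0.1553, next y-line at t=1.3909; Δt_x=1.0353, Δt_y=3.8637
    x: enter (4,1) at t=0.1553
    x: enter (3,1) at t=1.1906
    y: enter (3,0) at t=1.3909 ← occupied
  → r_1 = 1.3909
beam 2: φ=-45°, α=240°
  dir = (cos 240°, sin 240°) = (-0.5000, -0.8660); from cell (5,1)
  next x-line at t=0.3000, next y-line at t=0.4157; Δt_x=2.0000, Δt_y=1.1547
    x: enter (4,1) at t=0.3000
    y: enter (4,0) at t=0.4157 ← occupied
  → r_2 = 0.4157
beam 3: φ=0°, α=285°
  dir = (cos 285°, sin 285°) = (0.2588, -0.9659); from cell (5,1)
  next x-line at t=3.2841, next y-line at t=0.3727; Δt_x=3.8637, Δt_y=1.0353
    y: enter (5,0) at t=0.3727 ← occupied
  → r_3 = 0.3727
beam 4: φ=45°, α=330°
  dir = (cos 330°, sin 330°) = (0.8660, -0.5000); from cell (5,1)
  next x-line at t=0.9815, next y-line at t=0.7200; Δt_x=1.1547, Δt_y=2.0000
    y: enter (5,0) at t=0.7200 ← occupied
  → r_4 = 0.7200
beam 5: φ=90°, α=15°
  dir = (cos 15°, sin 15°) = (0.9659, 0.2588); from cell (5,1)
  next x-line at t=0.8800, next y-line at t=2.4728; Δt_x=1.0353, Δt_y=3.8637
    x: enter (6,1) at t=0.8800 ← occupied
  → r_5 = 0.8800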